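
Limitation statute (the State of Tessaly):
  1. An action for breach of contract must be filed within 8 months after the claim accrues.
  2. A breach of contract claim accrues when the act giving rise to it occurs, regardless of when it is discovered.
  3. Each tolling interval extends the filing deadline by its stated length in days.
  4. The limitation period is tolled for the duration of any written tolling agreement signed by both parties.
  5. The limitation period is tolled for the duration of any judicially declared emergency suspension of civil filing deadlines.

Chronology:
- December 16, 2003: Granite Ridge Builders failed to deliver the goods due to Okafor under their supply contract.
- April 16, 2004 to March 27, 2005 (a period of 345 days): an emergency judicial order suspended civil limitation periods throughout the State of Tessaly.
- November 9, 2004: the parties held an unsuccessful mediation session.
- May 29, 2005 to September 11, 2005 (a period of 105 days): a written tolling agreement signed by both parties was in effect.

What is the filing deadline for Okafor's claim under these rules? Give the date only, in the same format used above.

The claim accrued on December 16, 2003, when the wrongful act occurred.
The untolled deadline — 8 months after December 16, 2003 — is August 16, 2004.
The period was tolled for 345 days by the emergency suspension of filing deadlines (April 16, 2004 to March 27, 2005), pushing the deadline to July 27, 2005.
The written tolling agreement from May 29, 2005 to September 11, 2005 tolled the period for 105 days, extending the deadline to November 9, 2005.
Nothing else in the chronology tolls or restarts the period.

November 9, 2005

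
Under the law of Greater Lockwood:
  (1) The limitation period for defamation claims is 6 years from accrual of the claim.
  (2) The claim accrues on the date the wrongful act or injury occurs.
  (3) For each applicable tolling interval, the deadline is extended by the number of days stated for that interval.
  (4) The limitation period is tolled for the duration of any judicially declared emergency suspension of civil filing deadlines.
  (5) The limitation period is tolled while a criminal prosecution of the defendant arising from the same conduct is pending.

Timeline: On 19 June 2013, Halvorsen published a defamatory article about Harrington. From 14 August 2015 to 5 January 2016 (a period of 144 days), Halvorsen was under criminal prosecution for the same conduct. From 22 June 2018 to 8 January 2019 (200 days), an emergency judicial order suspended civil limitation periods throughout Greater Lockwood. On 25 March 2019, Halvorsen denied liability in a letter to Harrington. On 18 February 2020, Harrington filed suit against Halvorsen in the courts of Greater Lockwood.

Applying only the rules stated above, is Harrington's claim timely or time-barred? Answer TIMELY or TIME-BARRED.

TIMELY

The limitation period began to run on 19 June 2013.
Adding the 6 years base period to 19 June 2013 gives a deadline of 19 June 2019, before any tolling.
Because the pending criminal prosecution ran from 14 August 2015 to 5 January 2016, the deadline is extended by 144 days to 10 November 2019.
The period was tolled for 200 days by the emergency suspension of filing deadlines (22 June 2018 to 8 January 2019), pushing the deadline to 28 May 2020.
None of the other events listed affects the running of the period under the stated rules.
Filing on 18 February 2020 beat the 28 May 2020 deadline — the action is timely.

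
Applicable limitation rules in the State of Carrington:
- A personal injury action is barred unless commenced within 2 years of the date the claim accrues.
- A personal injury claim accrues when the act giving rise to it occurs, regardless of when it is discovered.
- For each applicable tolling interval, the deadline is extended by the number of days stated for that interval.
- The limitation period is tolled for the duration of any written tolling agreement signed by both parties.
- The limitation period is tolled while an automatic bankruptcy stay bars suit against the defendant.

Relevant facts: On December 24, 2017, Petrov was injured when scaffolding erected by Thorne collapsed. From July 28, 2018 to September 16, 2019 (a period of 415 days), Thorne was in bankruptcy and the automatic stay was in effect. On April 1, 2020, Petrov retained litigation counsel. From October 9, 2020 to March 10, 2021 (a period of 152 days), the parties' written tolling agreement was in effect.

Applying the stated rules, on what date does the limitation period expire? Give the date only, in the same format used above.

July 13, 2021

The claim accrued on December 24, 2017, the date of the act.
2 years from December 24, 2017 is December 24, 2019.
The automatic bankruptcy stay from July 28, 2018 to September 16, 2019 tolled the period for 415 days, extending the deadline to February 11, 2021.
The written tolling agreement from October 9, 2020 to March 10, 2021 tolled the period for 152 days, extending the deadline to July 13, 2021.
None of the other events listed affects the running of the period under the stated rules.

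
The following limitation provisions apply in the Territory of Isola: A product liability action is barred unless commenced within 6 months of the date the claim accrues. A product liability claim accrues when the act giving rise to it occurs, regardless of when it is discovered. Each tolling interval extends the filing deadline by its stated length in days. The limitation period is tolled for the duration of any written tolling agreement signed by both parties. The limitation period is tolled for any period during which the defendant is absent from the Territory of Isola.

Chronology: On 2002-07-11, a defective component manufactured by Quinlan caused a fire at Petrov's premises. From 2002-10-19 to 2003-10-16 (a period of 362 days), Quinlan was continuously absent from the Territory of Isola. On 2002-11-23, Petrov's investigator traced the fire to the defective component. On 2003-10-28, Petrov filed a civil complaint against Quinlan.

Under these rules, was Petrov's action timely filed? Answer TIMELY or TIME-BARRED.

Because the rule ties accrual to occurrence, the claim accrued on 2002-07-11, not on the 2002-11-23 discovery date.
Adding the 6 months base period to 2002-07-11 gives a deadline of 2003-01-11, before any tolling.
The defendant's absence from the jurisdiction from 2002-10-19 to 2003-10-16 tolled the period for 362 days, extending the deadline to 2004-01-08.
Filing on 2003-10-28 beat the 2004-01-08 deadline — the action is timely.

TIMELY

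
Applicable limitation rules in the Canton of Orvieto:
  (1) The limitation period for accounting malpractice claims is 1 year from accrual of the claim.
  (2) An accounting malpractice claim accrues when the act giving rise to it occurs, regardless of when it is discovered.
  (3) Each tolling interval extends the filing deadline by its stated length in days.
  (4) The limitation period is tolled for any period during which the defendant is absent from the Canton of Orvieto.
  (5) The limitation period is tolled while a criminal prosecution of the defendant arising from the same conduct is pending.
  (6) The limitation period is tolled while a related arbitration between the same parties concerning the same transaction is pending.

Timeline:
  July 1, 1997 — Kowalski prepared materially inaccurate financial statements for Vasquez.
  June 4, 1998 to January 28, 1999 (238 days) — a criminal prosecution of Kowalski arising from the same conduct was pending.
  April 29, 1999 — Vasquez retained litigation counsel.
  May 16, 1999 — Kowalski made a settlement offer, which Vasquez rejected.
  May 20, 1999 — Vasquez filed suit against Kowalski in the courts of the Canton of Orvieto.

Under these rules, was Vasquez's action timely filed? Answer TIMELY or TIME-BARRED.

TIME-BARRED

The claim accrued on July 1, 1997, the date of the act.
1 year from July 1, 1997 is July 1, 1998.
Because the pending criminal prosecution ran from June 4, 1998 to January 28, 1999, the deadline is extended by 238 days to February 24, 1999.
Nothing else in the chronology tolls or restarts the period.
Vasquez filed on May 20, 1999, after the February 24, 1999 deadline, so the action is time-barred.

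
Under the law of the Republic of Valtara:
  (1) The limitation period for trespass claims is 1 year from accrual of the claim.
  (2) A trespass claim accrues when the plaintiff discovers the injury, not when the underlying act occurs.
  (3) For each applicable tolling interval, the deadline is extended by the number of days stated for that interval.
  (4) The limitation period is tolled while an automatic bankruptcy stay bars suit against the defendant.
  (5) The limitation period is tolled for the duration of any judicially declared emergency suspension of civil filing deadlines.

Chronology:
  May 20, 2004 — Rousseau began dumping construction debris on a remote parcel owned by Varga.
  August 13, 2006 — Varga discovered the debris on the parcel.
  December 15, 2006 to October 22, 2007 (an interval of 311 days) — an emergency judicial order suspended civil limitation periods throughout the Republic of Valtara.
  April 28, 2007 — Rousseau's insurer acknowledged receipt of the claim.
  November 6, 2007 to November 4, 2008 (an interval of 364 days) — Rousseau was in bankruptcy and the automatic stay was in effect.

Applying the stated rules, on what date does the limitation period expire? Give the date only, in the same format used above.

June 18, 2009

The claim did not accrue until Varga discovered the injury on August 13, 2006; the May 20, 2004 act date does not start the clock under the stated rule.
The untolled deadline — 1 year after August 13, 2006 — is August 13, 2007.
The emergency suspension of filing deadlines from December 15, 2006 to October 22, 2007 tolled the period for 311 days, extending the deadline to June 19, 2008.
Because the automatic bankruptcy stay ran from November 6, 2007 to November 4, 2008, the deadline is extended by 364 days to June 18, 2009.
The other events in the timeline have no effect on the limitation period under the stated rules.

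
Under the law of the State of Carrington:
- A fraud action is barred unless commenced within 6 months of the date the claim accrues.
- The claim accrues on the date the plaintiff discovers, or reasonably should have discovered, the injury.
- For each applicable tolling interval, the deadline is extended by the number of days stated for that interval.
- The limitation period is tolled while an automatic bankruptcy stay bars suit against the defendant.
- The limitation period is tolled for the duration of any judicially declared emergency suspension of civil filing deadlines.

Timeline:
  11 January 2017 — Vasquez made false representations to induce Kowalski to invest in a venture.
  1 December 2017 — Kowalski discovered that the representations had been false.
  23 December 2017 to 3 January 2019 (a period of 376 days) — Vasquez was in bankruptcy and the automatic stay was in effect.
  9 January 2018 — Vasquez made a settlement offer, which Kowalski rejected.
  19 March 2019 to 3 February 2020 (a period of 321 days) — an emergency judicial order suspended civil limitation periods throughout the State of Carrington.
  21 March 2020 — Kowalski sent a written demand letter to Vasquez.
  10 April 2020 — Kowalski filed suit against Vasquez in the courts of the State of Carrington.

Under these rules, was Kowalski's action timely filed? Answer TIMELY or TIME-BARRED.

Under the discovery rule, the claim accrued on 1 December 2017, when Kowalski discovered the injury — not on the 11 January 2017 date of the underlying act.
6 months from 1 December 2017 is 1 June 2018.
Because the automatic bankruptcy stay ran from 23 December 2017 to 3 January 2019, the deadline is extended by 376 days to 12 June 2019.
The period was tolled for 321 days by the emergency suspension of filing deadlines (19 March 2019 to 3 February 2020), pushing the deadline to 28 April 2020.
None of the other events listed affects the running of the period under the stated rules.
The 10 April 2020 filing precedes the 28 April 2020 deadline; the claim is timely.

TIMELY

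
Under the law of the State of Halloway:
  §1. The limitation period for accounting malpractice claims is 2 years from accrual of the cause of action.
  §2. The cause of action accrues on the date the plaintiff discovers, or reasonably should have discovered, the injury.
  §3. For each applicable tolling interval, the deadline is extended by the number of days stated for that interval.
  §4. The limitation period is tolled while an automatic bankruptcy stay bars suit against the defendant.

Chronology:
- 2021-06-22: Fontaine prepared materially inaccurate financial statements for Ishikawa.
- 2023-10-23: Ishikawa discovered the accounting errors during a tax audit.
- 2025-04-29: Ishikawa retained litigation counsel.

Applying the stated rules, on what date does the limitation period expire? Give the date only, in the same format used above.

2025-10-23

Under the discovery rule, the claim accrued on 2023-10-23, when Ishikawa discovered the injury — not on the 2021-06-22 date of the underlying act.
2 years from 2023-10-23 is 2025-10-23.
None of the other events listed affects the running of the period under the stated rules.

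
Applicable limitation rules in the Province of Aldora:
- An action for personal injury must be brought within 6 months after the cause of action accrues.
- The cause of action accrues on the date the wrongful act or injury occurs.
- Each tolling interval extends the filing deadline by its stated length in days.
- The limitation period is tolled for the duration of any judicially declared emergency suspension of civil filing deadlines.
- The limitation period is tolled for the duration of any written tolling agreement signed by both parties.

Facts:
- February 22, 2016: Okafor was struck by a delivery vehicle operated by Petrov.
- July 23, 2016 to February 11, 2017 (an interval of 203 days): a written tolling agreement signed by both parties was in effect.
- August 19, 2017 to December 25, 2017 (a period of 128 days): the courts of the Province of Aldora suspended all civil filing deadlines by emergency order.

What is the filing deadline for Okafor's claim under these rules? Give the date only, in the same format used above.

The claim accrued on February 22, 2016, when the wrongful act occurred.
The untolled deadline — 6 months after February 22, 2016 — is August 22, 2016.
The period was tolled for 203 days by the written tolling agreement (July 23, 2016 to February 11, 2017), pushing the deadline to March 13, 2017.
The emergency suspension of filing deadlines from August 19, 2017 to December 25, 2017 began after the period had already run on March 13, 2017, so it has no tolling effect.

March 13, 2017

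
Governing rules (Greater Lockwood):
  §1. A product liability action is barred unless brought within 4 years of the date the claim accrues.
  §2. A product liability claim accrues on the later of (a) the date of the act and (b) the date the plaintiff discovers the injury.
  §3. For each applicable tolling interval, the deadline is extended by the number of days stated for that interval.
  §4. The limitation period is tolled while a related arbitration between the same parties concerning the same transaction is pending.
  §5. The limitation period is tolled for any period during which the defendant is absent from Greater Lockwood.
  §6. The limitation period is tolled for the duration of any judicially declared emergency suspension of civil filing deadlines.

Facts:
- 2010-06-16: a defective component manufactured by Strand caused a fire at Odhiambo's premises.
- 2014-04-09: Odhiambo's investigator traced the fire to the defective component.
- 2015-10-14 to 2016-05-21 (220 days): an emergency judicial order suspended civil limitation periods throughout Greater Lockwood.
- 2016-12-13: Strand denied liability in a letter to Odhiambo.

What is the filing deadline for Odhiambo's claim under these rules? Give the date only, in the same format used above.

2018-11-15

Because discovery on 2014-04-09 post-dates the 2010-06-16 act, accrual under the later-of rule falls on 2014-04-09.
Adding the 4 years base period to 2014-04-09 gives a deadline of 2018-04-09, before any tolling.
The emergency suspension of filing deadlines from 2015-10-14 to 2016-05-21 tolled the period for 220 days, extending the deadline to 2018-11-15.
Nothing else in the chronology tolls or restarts the period.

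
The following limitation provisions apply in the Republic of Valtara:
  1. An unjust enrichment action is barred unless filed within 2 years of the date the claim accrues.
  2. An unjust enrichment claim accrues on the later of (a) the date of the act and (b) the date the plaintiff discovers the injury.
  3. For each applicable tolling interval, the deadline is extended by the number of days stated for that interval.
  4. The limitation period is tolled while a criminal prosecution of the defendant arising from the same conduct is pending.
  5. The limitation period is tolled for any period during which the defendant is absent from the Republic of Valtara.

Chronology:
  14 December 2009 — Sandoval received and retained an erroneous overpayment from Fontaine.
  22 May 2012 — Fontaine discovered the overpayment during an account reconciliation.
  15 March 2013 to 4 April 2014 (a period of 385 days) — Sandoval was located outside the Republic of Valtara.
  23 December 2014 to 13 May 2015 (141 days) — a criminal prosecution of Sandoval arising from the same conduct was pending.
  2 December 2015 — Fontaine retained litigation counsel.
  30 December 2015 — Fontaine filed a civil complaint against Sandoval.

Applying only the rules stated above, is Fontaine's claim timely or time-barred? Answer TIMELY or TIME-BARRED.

TIME-BARRED

The claim accrued on 22 May 2012 — the later of the 14 December 2009 act and the 22 May 2012 discovery.
Adding the 2 years base period to 22 May 2012 gives a deadline of 22 May 2014, before any tolling.
The defendant's absence from the jurisdiction from 15 March 2013 to 4 April 2014 tolled the period for 385 days, extending the deadline to 11 June 2015.
The period was tolled for 141 days by the pending criminal prosecution (23 December 2014 to 13 May 2015), pushing the deadline to 30 October 2015.
Nothing else in the chronology tolls or restarts the period.
Fontaine filed on 30 December 2015, after the 30 October 2015 deadline, so the action is time-barred.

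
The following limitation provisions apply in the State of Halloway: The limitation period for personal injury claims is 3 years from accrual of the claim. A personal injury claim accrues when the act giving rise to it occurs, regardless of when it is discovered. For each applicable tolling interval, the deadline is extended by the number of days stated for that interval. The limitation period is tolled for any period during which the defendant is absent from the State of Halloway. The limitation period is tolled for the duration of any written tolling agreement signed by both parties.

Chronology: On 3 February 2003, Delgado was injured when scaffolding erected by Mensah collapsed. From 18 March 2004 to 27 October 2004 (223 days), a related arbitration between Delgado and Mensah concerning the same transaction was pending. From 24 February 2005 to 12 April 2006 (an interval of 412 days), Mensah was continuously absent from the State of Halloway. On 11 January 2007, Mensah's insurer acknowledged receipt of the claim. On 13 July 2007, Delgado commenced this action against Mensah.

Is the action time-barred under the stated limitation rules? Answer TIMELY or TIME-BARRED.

The claim accrued on 3 February 2003, when the wrongful act occurred.
The untolled deadline — 3 years after 3 February 2003 — is 3 February 2006.
Because the defendant's absence from the jurisdiction ran from 24 February 2005 to 12 April 2006, the deadline is extended by 412 days to 22 March 2007.
Although a pending arbitration ran from 18 March 2004 to 27 October 2004, the stated rules do not make that a tolling event, so it is disregarded.
None of the other events listed affects the running of the period under the stated rules.
Filing on 13 July 2007 missed the 22 March 2007 deadline — the action is time-barred.

TIME-BARRED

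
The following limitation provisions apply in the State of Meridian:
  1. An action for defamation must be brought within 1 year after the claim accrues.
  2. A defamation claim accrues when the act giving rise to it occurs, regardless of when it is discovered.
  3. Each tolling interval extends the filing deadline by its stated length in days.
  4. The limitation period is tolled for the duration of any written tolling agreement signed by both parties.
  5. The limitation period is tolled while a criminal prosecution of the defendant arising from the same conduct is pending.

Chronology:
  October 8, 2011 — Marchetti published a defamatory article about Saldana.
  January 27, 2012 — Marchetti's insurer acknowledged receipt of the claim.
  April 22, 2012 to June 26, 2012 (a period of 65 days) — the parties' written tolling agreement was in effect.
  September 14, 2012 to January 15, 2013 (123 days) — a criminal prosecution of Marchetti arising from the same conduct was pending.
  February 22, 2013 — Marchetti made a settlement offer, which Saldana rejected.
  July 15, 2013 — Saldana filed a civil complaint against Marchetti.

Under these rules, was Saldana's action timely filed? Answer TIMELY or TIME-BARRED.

The claim accrued on October 8, 2011, when the wrongful act occurred.
1 year from October 8, 2011 is October 8, 2012.
The written tolling agreement from April 22, 2012 to June 26, 2012 tolled the period for 65 days, extending the deadline to December 12, 2012.
The period was tolled for 123 days by the pending criminal prosecution (September 14, 2012 to January 15, 2013), pushing the deadline to April 14, 2013.
Nothing else in the chronology tolls or restarts the period.
The July 15, 2013 filing falls after the April 14, 2013 deadline; the claim is time-barred.

TIME-BARRED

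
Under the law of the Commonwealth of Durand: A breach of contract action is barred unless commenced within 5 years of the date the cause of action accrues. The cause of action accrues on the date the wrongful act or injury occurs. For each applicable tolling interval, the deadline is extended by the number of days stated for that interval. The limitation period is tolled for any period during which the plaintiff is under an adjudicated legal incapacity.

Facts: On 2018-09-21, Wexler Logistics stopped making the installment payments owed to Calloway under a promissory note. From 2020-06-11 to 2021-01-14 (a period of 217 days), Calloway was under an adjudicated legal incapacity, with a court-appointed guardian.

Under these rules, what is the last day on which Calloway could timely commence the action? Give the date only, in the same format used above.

2024-04-25

The cause of action accrued on 2018-09-21, the date of the act.
Adding the 5 years base period to 2018-09-21 gives a deadline of 2023-09-21, before any tolling.
The period was tolled for 217 days by the plaintiff's legal incapacity (2020-06-11 to 2021-01-14), pushing the deadline to 2024-04-25.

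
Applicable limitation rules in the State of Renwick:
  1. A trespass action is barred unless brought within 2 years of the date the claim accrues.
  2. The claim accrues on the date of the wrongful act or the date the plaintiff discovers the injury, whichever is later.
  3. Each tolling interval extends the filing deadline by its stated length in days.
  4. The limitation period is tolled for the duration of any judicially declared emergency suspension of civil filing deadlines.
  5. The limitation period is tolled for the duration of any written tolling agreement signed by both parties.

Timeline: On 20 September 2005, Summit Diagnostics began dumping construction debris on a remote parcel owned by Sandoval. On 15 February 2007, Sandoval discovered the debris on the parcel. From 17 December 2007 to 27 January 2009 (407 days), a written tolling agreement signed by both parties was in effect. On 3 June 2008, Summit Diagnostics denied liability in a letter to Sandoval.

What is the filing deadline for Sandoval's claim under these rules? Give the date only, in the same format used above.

29 March 2010

Because discovery on 15 February 2007 post-dates the 20 September 2005 act, accrual under the later-of rule falls on 15 February 2007.
The untolled deadline — 2 years after 15 February 2007 — is 15 February 2009.
The period was tolled for 407 days by the written tolling agreement (17 December 2007 to 27 January 2009), pushing the deadline to 29 March 2010.
None of the other events listed affects the running of the period under the stated rules.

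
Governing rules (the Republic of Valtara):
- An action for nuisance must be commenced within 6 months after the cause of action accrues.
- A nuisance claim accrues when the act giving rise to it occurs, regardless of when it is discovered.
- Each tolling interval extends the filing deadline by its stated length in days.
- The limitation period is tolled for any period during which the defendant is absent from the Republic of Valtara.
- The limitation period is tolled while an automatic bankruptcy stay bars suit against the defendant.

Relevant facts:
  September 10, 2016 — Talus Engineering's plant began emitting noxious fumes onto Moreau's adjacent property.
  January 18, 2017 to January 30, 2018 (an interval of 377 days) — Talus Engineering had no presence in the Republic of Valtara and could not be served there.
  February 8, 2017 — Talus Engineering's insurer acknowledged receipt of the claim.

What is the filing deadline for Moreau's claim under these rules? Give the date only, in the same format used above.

March 22, 2018

The limitation period began to run on September 10, 2016.
Adding the 6 months base period to September 10, 2016 gives a deadline of March 10, 2017, before any tolling.
The defendant's absence from the jurisdiction from January 18, 2017 to January 30, 2018 tolled the period for 377 days, extending the deadline to March 22, 2018.
None of the other events listed affects the running of the period under the stated rules.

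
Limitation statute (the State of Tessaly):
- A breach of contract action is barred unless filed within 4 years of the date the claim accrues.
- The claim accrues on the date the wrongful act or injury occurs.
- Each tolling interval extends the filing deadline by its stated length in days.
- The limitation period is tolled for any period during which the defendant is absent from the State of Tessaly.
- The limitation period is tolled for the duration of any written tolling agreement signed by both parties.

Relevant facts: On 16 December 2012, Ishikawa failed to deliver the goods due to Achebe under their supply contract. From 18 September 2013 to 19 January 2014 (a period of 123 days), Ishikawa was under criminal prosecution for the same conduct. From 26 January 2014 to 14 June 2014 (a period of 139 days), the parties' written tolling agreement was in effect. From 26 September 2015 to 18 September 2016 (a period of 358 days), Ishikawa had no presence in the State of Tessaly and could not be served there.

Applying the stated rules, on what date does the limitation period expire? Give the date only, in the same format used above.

The limitation period began to run on 16 December 2012.
The untolled deadline — 4 years after 16 December 2012 — is 16 December 2016.
The written tolling agreement from 26 January 2014 to 14 June 2014 tolled the period for 139 days, extending the deadline to 4 May 2017.
The defendant's absence from the jurisdiction from 26 September 2015 to 18 September 2016 tolled the period for 358 days, extending the deadline to 27 April 2018.
The pending criminal prosecution from 18 September 2013 to 19 January 2014 does not toll the period, because no stated rule makes a criminal prosecution a tolling event.

27 April 2018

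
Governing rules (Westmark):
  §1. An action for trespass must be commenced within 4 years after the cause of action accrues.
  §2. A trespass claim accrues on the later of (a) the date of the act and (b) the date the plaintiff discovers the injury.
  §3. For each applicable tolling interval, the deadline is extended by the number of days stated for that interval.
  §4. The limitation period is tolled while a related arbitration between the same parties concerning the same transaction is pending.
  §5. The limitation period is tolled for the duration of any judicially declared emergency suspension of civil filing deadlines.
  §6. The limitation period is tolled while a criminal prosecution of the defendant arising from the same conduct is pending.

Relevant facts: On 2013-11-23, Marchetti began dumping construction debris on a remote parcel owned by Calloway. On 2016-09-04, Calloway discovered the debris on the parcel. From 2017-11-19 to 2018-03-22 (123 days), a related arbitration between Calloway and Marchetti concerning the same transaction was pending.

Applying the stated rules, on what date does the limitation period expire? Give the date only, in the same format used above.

The claim accrued on 2016-09-04 — the later of the 2013-11-23 act and the 2016-09-04 discovery.
Adding the 4 years base period to 2016-09-04 gives a deadline of 2020-09-04, before any tolling.
The period was tolled for 123 days by the pending related arbitration (2017-11-19 to 2018-03-22), pushing the deadline to 2021-01-05.

2021-01-05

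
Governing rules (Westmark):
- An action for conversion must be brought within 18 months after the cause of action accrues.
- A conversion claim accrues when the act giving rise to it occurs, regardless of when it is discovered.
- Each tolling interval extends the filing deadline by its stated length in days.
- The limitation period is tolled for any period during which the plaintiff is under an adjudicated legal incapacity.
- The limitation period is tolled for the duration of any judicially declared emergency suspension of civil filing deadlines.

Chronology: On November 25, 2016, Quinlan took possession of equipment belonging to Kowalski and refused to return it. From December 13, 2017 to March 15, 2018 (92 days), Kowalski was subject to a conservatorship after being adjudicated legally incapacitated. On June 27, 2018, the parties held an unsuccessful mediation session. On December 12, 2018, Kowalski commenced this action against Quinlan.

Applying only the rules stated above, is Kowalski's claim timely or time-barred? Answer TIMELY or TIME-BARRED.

The claim accrued on November 25, 2016, when the wrongful act occurred.
18 months from November 25, 2016 is May 25, 2018.
The plaintiff's legal incapacity from December 13, 2017 to March 15, 2018 tolled the period for 92 days, extending the deadline to August 25, 2018.
The other events in the timeline have no effect on the limitation period under the stated rules.
The December 12, 2018 filing falls after the August 25, 2018 deadline; the claim is time-barred.

TIME-BARRED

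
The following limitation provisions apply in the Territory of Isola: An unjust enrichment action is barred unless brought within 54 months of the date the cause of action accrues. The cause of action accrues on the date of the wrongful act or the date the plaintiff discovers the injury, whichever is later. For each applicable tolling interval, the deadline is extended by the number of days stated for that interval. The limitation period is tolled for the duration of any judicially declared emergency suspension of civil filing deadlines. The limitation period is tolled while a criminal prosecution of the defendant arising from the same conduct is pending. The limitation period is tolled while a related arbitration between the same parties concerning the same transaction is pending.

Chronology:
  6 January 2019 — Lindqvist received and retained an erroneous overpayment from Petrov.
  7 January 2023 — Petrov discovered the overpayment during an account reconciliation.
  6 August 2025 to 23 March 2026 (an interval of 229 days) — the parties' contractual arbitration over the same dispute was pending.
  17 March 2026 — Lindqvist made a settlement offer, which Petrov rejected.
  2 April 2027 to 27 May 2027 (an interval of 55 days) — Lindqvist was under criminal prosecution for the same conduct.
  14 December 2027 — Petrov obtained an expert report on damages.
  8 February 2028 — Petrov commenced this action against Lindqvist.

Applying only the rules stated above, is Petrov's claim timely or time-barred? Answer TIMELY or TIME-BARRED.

The claim accrued on 7 January 2023 — the later of the 6 January 2019 act and the 7 January 2023 discovery.
54 months from 7 January 2023 is 7 July 2027.
The pending related arbitration from 6 August 2025 to 23 March 2026 tolled the period for 229 days, extending the deadline to 21 February 2028.
The pending criminal prosecution from 2 April 2027 to 27 May 2027 tolled the period for 55 days, extending the deadline to 16 April 2028.
The other events in the timeline have no effect on the limitation period under the stated rules.
The 8 February 2028 filing precedes the 16 April 2028 deadline; the claim is timely.

TIMELY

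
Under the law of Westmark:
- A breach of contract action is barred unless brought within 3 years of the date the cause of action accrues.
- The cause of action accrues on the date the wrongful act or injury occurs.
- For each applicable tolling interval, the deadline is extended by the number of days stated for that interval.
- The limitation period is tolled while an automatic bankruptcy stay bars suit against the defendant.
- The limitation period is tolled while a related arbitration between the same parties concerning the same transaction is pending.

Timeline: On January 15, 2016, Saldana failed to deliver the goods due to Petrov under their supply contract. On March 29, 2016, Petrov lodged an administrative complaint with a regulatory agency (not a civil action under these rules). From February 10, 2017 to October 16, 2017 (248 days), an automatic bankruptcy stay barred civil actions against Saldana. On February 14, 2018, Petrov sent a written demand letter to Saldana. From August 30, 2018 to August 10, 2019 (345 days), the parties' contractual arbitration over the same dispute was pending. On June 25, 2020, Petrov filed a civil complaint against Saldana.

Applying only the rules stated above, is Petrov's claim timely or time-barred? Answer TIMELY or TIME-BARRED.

The claim accrued on January 15, 2016, when the wrongful act occurred.
The untolled deadline — 3 years after January 15, 2016 — is January 15, 2019.
The period was tolled for 248 days by the automatic bankruptcy stay (February 10, 2017 to October 16, 2017), pushing the deadline to September 20, 2019.
Because the pending related arbitration ran from August 30, 2018 to August 10, 2019, the deadline is extended by 345 days to August 30, 2020.
None of the other events listed affects the running of the period under the stated rules.
The June 25, 2020 filing precedes the August 30, 2020 deadline; the claim is timely.

TIMELY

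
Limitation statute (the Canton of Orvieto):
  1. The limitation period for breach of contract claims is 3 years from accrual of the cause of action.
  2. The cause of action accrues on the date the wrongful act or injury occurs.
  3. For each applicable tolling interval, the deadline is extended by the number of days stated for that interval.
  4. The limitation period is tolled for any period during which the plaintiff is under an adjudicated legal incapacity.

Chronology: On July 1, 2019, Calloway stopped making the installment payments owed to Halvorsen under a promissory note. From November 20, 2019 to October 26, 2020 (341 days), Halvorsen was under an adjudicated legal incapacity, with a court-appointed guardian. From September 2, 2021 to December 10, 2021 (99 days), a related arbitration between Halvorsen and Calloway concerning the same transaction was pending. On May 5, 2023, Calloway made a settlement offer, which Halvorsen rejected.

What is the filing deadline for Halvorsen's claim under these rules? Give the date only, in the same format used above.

The cause of action accrued on July 1, 2019, the date of the act.
Adding the 3 years base period to July 1, 2019 gives a deadline of July 1, 2022, before any tolling.
The period was tolled for 341 days by the plaintiff's legal incapacity (November 20, 2019 to October 26, 2020), pushing the deadline to June 7, 2023.
The pending related arbitration from September 2, 2021 to December 10, 2021 does not toll the period, because no stated rule makes a pending arbitration a tolling event.
The other events in the timeline have no effect on the limitation period under the stated rules.

June 7, 2023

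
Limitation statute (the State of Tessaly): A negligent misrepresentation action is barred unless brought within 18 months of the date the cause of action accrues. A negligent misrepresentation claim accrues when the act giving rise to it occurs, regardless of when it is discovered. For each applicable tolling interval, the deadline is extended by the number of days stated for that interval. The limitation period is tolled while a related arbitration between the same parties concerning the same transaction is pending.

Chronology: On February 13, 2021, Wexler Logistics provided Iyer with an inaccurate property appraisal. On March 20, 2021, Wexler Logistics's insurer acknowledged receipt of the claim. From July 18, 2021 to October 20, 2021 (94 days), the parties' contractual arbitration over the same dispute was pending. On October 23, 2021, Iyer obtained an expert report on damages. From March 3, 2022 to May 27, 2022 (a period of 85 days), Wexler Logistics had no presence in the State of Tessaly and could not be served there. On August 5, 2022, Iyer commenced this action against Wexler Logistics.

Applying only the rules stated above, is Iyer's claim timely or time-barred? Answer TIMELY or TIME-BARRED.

TIMELY

The cause of action accrued on February 13, 2021, the date of the act.
18 months from February 13, 2021 is August 13, 2022.
Because the pending related arbitration ran from July 18, 2021 to October 20, 2021, the deadline is extended by 94 days to November 15, 2022.
No stated provision tolls the period for the defendant's absence, so the interval from March 3, 2022 to May 27, 2022 has no effect on the deadline.
Nothing else in the chronology tolls or restarts the period.
Iyer filed on August 5, 2022, before the November 15, 2022 deadline, so the action is timely.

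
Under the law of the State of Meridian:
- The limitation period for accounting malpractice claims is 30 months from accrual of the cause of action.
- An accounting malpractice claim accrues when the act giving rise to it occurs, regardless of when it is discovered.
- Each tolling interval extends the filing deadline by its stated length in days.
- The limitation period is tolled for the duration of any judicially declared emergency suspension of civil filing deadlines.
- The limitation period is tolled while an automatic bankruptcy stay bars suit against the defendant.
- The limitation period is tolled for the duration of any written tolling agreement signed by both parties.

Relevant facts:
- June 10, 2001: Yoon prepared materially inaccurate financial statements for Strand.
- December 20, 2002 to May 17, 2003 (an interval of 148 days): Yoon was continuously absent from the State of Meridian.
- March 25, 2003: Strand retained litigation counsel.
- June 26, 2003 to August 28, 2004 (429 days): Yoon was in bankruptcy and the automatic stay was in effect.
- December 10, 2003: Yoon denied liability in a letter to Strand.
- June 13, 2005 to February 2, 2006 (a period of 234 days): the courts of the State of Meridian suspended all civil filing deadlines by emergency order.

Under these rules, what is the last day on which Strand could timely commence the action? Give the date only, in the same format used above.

February 11, 2005

The cause of action accrued on June 10, 2001, the date of the act.
30 months from June 10, 2001 is December 10, 2003.
The period was tolled for 429 days by the automatic bankruptcy stay (June 26, 2003 to August 28, 2004), pushing the deadline to February 11, 2005.
The emergency suspension of filing deadlines from June 13, 2005 to February 2, 2006 began after the period had already run on February 11, 2005, so it has no tolling effect.
Although the defendant's absence ran from December 20, 2002 to May 17, 2003, the stated rules do not make that a tolling event, so it is disregarded.
The other events in the timeline have no effect on the limitation period under the stated rules.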